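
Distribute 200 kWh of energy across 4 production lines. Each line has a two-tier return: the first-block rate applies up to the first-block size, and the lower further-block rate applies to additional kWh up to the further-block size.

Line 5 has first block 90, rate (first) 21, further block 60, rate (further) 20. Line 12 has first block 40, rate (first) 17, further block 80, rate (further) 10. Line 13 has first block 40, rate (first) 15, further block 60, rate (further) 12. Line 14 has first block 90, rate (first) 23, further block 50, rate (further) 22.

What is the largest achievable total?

Treat each block as its own option and order by rate: Line 14/T1 23 > Line 14/T2 22 > Line 5/T1 21 > Line 5/T2 20 > Line 12/T1 17 > Line 13/T1 15 > Line 13/T2 12 > Line 12/T2 10.
Fill Line 14 T1 block (90 at 23) ; 110 left.
Fill Line 14 T2 block (50 at 22) ; 60 left.
60 remain; put them into Line 5 T1 at 21.
Total = 23×90 + 22×50 + 21×60 = 4430.

4430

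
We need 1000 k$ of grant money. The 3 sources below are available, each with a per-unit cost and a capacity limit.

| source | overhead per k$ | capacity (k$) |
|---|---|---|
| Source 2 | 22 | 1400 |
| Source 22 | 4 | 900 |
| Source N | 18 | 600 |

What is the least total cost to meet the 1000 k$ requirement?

5400

Fill from the cheapest source first.
Take 900 from Source 22 at 4 — need 100 more.
Take 100 from Source N at 18 to finish.
Source 2: unused.
Cost = 900×4 + 100×18 = 5400.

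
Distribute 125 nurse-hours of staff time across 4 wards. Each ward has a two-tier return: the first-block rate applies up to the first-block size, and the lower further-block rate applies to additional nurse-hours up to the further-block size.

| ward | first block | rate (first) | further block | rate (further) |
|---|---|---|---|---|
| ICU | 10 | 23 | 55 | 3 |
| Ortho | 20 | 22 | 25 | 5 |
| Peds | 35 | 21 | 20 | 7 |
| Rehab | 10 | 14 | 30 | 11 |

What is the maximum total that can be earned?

2015

Order all 8 blocks by rate: ICU/T1 23 > Ortho/T1 22 > Peds/T1 21 > Rehab/T1 14 > Rehab/T2 11 > Peds/T2 7 > Ortho/T2 5 > ICU/T2 3.
ICU T1 at 23: fill all 10 ; 115 left.
Fill Ortho T1 block (20 at 22) ; 95 left.
Fill Peds T1 block (35 at 21) ; 60 left.
Rehab T1 at 14: fill all 10 ; 50 left.
Rehab/T2 (11): +30 ; 20 left.
Fill Peds T2 block (20 at 7) ; 0 left.
Total = 23×10 + 22×20 + 21×35 + 14×10 + 11×30 + 7×20 = 2015.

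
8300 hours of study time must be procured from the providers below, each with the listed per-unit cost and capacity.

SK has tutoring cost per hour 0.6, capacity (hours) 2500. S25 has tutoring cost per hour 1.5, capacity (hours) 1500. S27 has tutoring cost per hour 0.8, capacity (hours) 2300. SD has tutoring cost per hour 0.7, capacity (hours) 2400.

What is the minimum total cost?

6670

Use providers in increasing cost order.
Take 2500 from SK at 0.6 → need 5800 more.
SD at 0.7: take all 2400 hours → 3400 still needed.
Take 2300 from S27 at 0.8 → need 1100 more.
S25 (1.5): take the remaining 1100 → done.
Cost = 2500×0.6 + 2400×0.7 + 2300×0.8 + 1100×1.5 = 6670.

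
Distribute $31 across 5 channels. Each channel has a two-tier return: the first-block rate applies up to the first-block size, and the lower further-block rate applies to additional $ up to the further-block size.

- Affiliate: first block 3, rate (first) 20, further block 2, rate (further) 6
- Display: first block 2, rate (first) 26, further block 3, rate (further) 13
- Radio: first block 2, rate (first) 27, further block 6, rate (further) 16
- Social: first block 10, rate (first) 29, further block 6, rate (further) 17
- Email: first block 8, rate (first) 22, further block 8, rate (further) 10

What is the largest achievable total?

Rank every tier by rate: Social/T1 29 > Radio/T1 27 > Display/T1 26 > Email/T1 22 > Affiliate/T1 20 > Social/T2 17 > Radio/T2 16 > Display/T2 13 > Email/T2 10 > Affiliate/T2 6.
Fill Social T1 block (10 at 29) → 21 left.
Radio T1 at 27: fill all 2 → 19 left.
Fill Display T1 block (2 at 26) → 17 left.
Fill Email T1 block (8 at 22) → 9 left.
Affiliate T1 at 20: fill all 3 → 6 left.
Social T2 at 17: fill all 6 → 0 left.
Total = 29×10 + 27×2 + 26×2 + 22×8 + 20×3 + 17×6 = 734.

734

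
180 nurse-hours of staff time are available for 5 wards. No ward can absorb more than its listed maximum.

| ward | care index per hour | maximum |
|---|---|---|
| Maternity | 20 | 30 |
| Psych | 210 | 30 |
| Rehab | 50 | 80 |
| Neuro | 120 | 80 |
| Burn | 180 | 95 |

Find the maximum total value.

30000

Order the wards by care index per hour: Psych 210 > Burn 180 > Neuro 120 > Rehab 50 > Maternity 20.
Give Psych 30 to hit its cap of 30 ; 150 left.
Burn takes 95 to reach its cap of 95 ; 55 left.
Neuro: +55 (room for 80) → 55. Pool exhausted.
Total = 210×30 + 120×55 + 180×95 = 30000.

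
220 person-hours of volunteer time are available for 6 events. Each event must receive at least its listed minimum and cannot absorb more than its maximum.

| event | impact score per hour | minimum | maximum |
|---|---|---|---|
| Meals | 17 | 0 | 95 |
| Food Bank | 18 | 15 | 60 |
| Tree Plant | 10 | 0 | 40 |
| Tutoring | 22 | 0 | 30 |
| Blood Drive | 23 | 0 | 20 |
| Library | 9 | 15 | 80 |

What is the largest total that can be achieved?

Meeting every minimum uses 0+15+0+0+0+15 = 30 person-hours, leaving 190.
Highest impact score per hour first: Blood Drive 23 > Tutoring 22 > Food Bank 18 > Meals 17 > Tree Plant 10 > Library 9.
Give Blood Drive 20 more to hit its cap of 20 ; 170 left.
Give Tutoring 30 more to hit its cap of 30 ; 140 left.
Food Bank: +45 to 60 (cap) ; 95 left.
Meals takes 95 more to reach its cap of 95 ; 0 left.
Total = 17×95 + 18×60 + 22×30 + 23×20 + 9×15 = 3950.

3950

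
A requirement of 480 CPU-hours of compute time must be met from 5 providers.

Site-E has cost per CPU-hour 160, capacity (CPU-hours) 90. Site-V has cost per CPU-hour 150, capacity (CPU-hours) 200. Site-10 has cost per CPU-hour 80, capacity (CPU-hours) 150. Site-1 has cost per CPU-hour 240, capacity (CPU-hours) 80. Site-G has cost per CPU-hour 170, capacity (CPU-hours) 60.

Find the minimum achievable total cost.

63200

Cheapest first:
Site-10 at 80: take all 150 CPU-hours → 330 still needed.
Site-V (150): use full 200 → 130 CPU-hours to go.
Site-E (160): use full 90 → 40 CPU-hours to go.
Take 40 from Site-G at 170 to finish.
Site-1: unused.
Cost = 150×80 + 200×150 + 90×160 + 40×170 = 63200.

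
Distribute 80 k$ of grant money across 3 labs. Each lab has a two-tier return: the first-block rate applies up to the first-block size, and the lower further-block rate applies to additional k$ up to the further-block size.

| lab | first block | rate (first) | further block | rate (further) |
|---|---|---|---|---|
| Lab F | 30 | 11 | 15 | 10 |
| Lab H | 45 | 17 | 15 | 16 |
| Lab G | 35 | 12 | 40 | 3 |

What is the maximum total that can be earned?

Treat each block as its own option and order by rate: Lab H/tier1 17 > Lab H/tier2 16 > Lab G/tier1 12 > Lab F/tier1 11 > Lab F/tier2 10 > Lab G/tier2 3.
Lab H/tier1 (17): +45 — 35 left.
Fill Lab H tier2 block (15 at 16) — 20 left.
Lab G/tier1: +20 of 35 at 12; pool empty.
Total = 17×45 + 16×15 + 12×20 = 1245.

1245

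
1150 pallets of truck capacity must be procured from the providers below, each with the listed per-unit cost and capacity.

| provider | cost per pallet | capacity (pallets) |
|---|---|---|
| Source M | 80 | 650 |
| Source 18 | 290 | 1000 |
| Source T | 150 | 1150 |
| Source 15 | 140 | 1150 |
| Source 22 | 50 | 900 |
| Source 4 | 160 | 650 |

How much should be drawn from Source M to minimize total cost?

Cheapest first:
Source 22 at 50: take all 900 pallets ; 250 still needed.
Take 250 from Source M at 80 to finish.
Source 15, Source T, Source 4, Source 18: unused.

250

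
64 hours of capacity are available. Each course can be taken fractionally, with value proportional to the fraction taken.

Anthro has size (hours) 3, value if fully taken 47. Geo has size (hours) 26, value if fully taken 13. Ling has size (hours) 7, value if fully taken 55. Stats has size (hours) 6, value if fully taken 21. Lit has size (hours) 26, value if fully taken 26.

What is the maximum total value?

Sort by value density: Anthro 47/3≈15.7, Ling 55/7≈7.86, Stats 21/6≈3.5, Lit 26/26≈1, Geo 13/26≈0.5.
Anthro: take in full, 3 hours for value 47 ; 61 left.
Ling: take in full, 7 hours for value 55 ; 54 left.
Take all of Stats (6 hours, value 21) ; 48 hours left.
Take all of Lit (26 hours, value 26) ; 22 hours left.
Fill the last 22 hours with part of Geo: 22/26 of it earns 11.
Total value = 160.

160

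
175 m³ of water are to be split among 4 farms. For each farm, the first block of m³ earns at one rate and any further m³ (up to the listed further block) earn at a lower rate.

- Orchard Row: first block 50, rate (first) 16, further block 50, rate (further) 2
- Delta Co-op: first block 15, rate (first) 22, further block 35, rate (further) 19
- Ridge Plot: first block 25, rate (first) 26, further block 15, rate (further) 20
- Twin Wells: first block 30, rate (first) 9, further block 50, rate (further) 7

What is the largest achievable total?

3050

Treat each block as its own option and order by rate: Ridge Plot/tier1 26 > Delta Co-op/tier1 22 > Ridge Plot/tier2 20 > Delta Co-op/tier2 19 > Orchard Row/tier1 16 > Twin Wells/tier1 9 > Twin Wells/tier2 7 > Orchard Row/tier2 2.
Ridge Plot tier1 at 26: fill all 25 → 150 left.
Fill Delta Co-op tier1 block (15 at 22) → 135 left.
Ridge Plot/tier2 (20): +15 → 120 left.
Delta Co-op tier2 at 19: fill all 35 → 85 left.
Fill Orchard Row tier1 block (50 at 16) → 35 left.
Twin Wells tier1 at 9: fill all 30 → 5 left.
Twin Wells/tier2: +5 of 50 at 7; pool empty.
Total = 26×25 + 22×15 + 20×15 + 19×35 + 16×50 + 9×30 + 7×5 = 3050.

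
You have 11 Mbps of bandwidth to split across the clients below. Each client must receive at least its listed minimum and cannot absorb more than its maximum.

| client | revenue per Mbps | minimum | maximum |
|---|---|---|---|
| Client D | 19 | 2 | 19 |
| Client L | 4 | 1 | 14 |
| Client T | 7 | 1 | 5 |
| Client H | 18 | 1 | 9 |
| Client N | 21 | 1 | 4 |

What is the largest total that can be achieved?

189

Meeting every minimum uses 2+1+1+1+1 = 6 Mbps, leaving 5.
Rank by revenue per Mbps: Client N 21 > Client D 19 > Client H 18 > Client T 7 > Client L 4.
Client N takes 3 more to reach its cap of 4 ; 2 left.
Client D has room for 17 more but only 2 remain, so it gets 4.
Total = 19×4 + 4×1 + 7×1 + 18×1 + 21×4 = 189.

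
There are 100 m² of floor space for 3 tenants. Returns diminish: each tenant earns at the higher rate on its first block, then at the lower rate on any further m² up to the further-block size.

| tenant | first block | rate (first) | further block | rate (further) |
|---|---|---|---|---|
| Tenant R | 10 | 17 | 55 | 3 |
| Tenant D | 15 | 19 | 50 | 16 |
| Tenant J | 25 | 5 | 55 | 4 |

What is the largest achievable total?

Rank every tier by rate: Tenant D/tier1 19 > Tenant R/tier1 17 > Tenant D/tier2 16 > Tenant J/tier1 5 > Tenant J/tier2 4 > Tenant R/tier2 3.
Tenant D/tier1 (19): +15 → 85 left.
Fill Tenant R tier1 block (10 at 17) → 75 left.
Fill Tenant D tier2 block (50 at 16) → 25 left.
Tenant J/tier1 (5): +25 → 0 left.
Total = 19×15 + 17×10 + 16×50 + 5×25 = 1380.

1380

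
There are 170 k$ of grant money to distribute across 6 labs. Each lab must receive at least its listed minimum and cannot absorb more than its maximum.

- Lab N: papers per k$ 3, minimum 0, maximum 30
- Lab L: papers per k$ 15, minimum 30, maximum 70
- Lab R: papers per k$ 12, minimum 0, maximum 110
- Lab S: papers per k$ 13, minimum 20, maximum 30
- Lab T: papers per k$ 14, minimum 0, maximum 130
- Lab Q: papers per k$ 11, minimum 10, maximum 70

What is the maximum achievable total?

Meeting every minimum uses 0+30+0+20+0+10 = 60 k$, leaving 110.
Rank by papers per k$: Lab L 15 > Lab T 14 > Lab S 13 > Lab R 12 > Lab Q 11 > Lab N 3.
Give Lab L 40 more to hit its cap of 70 ; 70 left.
Only 70 left; Lab T takes them to reach 70.
Total = 15×70 + 13×20 + 14×70 + 11×10 = 2400.

2400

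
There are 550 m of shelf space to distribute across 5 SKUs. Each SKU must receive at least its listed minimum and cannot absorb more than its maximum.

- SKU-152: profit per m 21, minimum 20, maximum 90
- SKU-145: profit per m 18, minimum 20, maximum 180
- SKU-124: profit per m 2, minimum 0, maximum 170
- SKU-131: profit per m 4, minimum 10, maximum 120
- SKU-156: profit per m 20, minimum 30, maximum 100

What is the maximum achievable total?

7730

Meeting every minimum uses 20+20+0+10+30 = 80 m, leaving 470.
Highest profit per m first: SKU-152 21 > SKU-156 20 > SKU-145 18 > SKU-131 4 > SKU-124 2.
SKU-152: +70 to 90 (cap) ; 400 left.
Give SKU-156 70 more to hit its cap of 100 ; 330 left.
SKU-145 takes 160 more to reach its cap of 180 ; 170 left.
SKU-131: +110 to 120 (cap) ; 60 left.
Only 60 left; SKU-124 takes them to reach 60.
Total = 21×90 + 18×180 + 2×60 + 4×120 + 20×100 = 7730.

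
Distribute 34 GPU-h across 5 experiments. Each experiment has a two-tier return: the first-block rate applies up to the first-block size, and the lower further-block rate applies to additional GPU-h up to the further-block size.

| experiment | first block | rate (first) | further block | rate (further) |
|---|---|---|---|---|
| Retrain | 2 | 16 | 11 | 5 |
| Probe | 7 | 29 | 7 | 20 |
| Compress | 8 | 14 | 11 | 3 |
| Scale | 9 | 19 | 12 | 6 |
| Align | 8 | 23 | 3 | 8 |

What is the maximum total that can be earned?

744

Rank every tier by rate: Probe/first 29 > Align/first 23 > Probe/second 20 > Scale/first 19 > Retrain/first 16 > Compress/first 14 > Align/second 8 > Scale/second 6 > Retrain/second 5 > Compress/second 3.
Probe first at 29: fill all 7 — 27 left.
Align/first (23): +8 — 19 left.
Probe second at 20: fill all 7 — 12 left.
Scale/first (19): +9 — 3 left.
Fill Retrain first block (2 at 16) — 1 left.
Compress/first: +1 of 8 at 14; pool empty.
Total = 29×7 + 23×8 + 20×7 + 19×9 + 16×2 + 14×1 = 744.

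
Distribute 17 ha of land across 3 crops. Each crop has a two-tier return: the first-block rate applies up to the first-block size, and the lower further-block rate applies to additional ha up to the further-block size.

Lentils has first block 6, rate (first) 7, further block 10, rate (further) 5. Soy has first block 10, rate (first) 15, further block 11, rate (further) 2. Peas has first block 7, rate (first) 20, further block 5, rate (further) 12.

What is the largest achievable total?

Treat each block as its own option and order by rate: Peas/T1 20 > Soy/T1 15 > Peas/T2 12 > Lentils/T1 7 > Lentils/T2 5 > Soy/T2 2.
Fill Peas T1 block (7 at 20) → 10 left.
Fill Soy T1 block (10 at 15) → 0 left.
Total = 20×7 + 15×10 = 290.

290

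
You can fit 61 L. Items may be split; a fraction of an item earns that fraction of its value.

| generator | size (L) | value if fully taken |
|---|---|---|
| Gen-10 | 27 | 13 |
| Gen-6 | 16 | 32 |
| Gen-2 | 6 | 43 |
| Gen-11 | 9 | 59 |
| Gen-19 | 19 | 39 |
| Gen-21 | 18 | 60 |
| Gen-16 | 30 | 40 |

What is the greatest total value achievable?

219

Best value per unit of size first: Gen-2 43/6≈7.17, Gen-11 59/9≈6.56, Gen-21 60/18≈3.33, Gen-19 39/19≈2.05, Gen-6 32/16≈2, Gen-16 40/30≈1.33, Gen-10 13/27≈0.481.
Take all of Gen-2 (6 L, value 43) → 55 L left.
Gen-11: take in full, 9 L for value 59 → 46 left.
All 18 L of Gen-21 fit (value 60) → 28 remain.
All 19 L of Gen-19 fit (value 39) → 9 remain.
Only 9 L remain; take 9/16 of Gen-6 for value 32×9/16 = 18.
Total value = 219.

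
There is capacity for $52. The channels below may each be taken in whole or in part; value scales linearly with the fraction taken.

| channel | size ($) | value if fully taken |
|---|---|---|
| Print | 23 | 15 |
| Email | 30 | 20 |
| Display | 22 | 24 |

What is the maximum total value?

44

Rank by value-to-size ratio: Display 24/22≈1.09, Email 20/30≈0.667, Print 15/23≈0.652.
All 22 $ of Display fit (value 24) ; 30 remain.
Email: take in full, 30 $ for value 20 ; 0 left.
Total value = 44.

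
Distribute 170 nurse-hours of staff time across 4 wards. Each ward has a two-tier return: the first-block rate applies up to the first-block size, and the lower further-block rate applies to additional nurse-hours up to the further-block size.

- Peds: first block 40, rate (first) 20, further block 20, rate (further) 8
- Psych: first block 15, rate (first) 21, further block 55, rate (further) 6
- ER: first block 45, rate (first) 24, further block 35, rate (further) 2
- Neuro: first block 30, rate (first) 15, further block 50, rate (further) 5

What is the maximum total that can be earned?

2925

Rank every tier by rate: ER/tier1 24 > Psych/tier1 21 > Peds/tier1 20 > Neuro/tier1 15 > Peds/tier2 8 > Psych/tier2 6 > Neuro/tier2 5 > ER/tier2 2.
ER tier1 at 24: fill all 45 → 125 left.
Psych tier1 at 21: fill all 15 → 110 left.
Peds/tier1 (20): +40 → 70 left.
Neuro/tier1 (15): +30 → 40 left.
Fill Peds tier2 block (20 at 8) → 20 left.
20 remain; put them into Psych tier2 at 6.
Total = 24×45 + 21×15 + 20×40 + 15×30 + 8×20 + 6×20 = 2925.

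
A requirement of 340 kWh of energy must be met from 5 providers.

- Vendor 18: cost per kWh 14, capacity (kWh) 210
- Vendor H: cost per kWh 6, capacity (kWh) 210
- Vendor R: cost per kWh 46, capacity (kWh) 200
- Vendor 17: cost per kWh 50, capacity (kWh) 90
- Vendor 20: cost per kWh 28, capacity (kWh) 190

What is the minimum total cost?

3080

Fill from the cheapest provider first.
Vendor H (6): use full 210 ; 130 kWh to go.
Vendor 18 (14): take the remaining 130 ; done.
Vendor 20, Vendor R, Vendor 17: unused.
Cost = 210×6 + 130×14 = 3080.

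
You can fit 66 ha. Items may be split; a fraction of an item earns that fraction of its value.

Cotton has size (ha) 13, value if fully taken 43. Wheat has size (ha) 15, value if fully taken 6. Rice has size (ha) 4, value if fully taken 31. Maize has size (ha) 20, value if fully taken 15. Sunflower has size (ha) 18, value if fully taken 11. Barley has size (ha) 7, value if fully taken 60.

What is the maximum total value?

Sort by value density: Barley 60/7≈8.57, Rice 31/4≈7.75, Cotton 43/13≈3.31, Maize 15/20≈0.75, Sunflower 11/18≈0.611, Wheat 6/15≈0.4.
Take all of Barley (7 ha, value 60) → 59 ha left.
All 4 ha of Rice fit (value 31) → 55 remain.
All 13 ha of Cotton fit (value 43) → 42 remain.
All 20 ha of Maize fit (value 15) → 22 remain.
All 18 ha of Sunflower fit (value 11) → 4 remain.
Only 4 ha remain; take 4/15 of Wheat for value 6×4/15 = 1.6.
Total value = 161.6.

161.6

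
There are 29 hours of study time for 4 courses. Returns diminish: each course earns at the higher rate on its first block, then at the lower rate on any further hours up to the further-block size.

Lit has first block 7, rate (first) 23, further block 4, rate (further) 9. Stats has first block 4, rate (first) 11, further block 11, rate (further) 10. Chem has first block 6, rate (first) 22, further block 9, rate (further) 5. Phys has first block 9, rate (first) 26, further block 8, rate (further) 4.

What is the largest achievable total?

Order all 8 blocks by rate: Phys/first 26 > Lit/first 23 > Chem/first 22 > Stats/first 11 > Stats/second 10 > Lit/second 9 > Chem/second 5 > Phys/second 4.
Phys first at 26: fill all 9 — 20 left.
Lit first at 23: fill all 7 — 13 left.
Fill Chem first block (6 at 22) — 7 left.
Fill Stats first block (4 at 11) — 3 left.
Stats/second: +3 of 11 at 10; pool empty.
Total = 26×9 + 23×7 + 22×6 + 11×4 + 10×3 = 601.

601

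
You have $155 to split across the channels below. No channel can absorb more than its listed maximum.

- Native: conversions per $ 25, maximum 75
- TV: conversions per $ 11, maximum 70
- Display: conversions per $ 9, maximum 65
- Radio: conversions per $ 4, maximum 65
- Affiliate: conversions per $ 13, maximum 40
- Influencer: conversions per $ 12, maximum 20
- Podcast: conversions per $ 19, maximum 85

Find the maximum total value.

Rank by conversions per $: Native 25 > Podcast 19 > Affiliate 13 > Influencer 12 > TV 11 > Display 9 > Radio 4.
Native takes 75 to reach its cap of 75 ; 80 left.
Podcast: +80 (room for 85) → 80. Pool exhausted.
Total = 25×75 + 19×80 = 3395.

3395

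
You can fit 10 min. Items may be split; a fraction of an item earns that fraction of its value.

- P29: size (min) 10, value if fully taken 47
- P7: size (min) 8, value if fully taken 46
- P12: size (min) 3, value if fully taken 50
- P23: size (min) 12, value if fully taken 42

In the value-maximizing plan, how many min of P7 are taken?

7

Rank by value-to-size ratio: P12 50/3≈16.7, P7 46/8≈5.75, P29 47/10≈4.7, P23 42/12≈3.5.
Take all of P12 (3 min, value 50) → 7 min left.
Fill the last 7 min with part of P7: 7/8 of it earns 40.25.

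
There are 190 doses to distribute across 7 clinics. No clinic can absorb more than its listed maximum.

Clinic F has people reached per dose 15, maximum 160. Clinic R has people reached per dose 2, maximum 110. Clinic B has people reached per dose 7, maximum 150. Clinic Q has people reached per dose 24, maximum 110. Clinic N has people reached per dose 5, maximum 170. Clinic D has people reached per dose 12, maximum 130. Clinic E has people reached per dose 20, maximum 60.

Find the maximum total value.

Highest people reached per dose first: Clinic Q 24 > Clinic E 20 > Clinic F 15 > Clinic D 12 > Clinic B 7 > Clinic N 5 > Clinic R 2.
Give Clinic Q 110 to hit its cap of 110 → 80 left.
Clinic E takes 60 to reach its cap of 60 → 20 left.
Only 20 left; Clinic F takes them to reach 20.
Total = 15×20 + 24×110 + 20×60 = 4140.

4140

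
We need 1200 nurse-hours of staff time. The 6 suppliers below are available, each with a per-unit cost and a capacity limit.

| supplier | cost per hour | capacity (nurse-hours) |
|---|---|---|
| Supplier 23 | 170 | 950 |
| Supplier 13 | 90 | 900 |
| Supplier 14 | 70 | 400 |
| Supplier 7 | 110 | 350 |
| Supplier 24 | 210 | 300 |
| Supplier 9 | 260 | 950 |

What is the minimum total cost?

Fill from the cheapest supplier first.
Supplier 14 at 70: take all 400 nurse-hours ; 800 still needed.
Take 800 from Supplier 13 at 90 to finish.
Supplier 7, Supplier 23, Supplier 24, Supplier 9: unused.
Cost = 400×70 + 800×90 = 100000.

100000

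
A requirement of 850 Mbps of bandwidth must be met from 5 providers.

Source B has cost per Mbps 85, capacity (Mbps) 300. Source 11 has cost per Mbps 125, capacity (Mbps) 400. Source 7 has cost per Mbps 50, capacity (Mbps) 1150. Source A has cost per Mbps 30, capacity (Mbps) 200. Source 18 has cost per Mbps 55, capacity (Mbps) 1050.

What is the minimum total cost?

38500

Fill from the cheapest provider first.
Source A at 30: take all 200 Mbps ; 650 still needed.
Take 650 from Source 7 at 50 to finish.
Source 18, Source B, Source 11: unused.
Cost = 200×30 + 650×50 = 38500.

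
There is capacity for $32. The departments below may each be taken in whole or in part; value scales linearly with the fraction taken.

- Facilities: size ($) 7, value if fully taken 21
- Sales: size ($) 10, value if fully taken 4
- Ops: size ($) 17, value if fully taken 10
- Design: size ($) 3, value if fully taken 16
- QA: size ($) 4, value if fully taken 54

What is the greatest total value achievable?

Sort by value density: QA 54/4≈13.5, Design 16/3≈5.33, Facilities 21/7≈3, Ops 10/17≈0.588, Sales 4/10≈0.4.
QA: take in full, 4 $ for value 54 → 28 left.
All 3 $ of Design fit (value 16) → 25 remain.
Facilities: take in full, 7 $ for value 21 → 18 left.
Take all of Ops (17 $, value 10) → 1 $ left.
Only 1 $ remain; take 1/10 of Sales for value 4×1/10 = 0.4.
Total value = 101.4.

101.4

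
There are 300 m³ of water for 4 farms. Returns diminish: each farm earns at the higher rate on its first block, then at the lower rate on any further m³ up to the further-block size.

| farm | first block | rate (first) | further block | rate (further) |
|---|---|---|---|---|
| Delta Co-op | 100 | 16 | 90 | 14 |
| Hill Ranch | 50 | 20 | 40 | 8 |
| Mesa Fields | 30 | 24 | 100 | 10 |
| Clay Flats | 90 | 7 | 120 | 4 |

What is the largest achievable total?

Order all 8 blocks by rate: Mesa Fields/T1 24 > Hill Ranch/T1 20 > Delta Co-op/T1 16 > Delta Co-op/T2 14 > Mesa Fields/T2 10 > Hill Ranch/T2 8 > Clay Flats/T1 7 > Clay Flats/T2 4.
Mesa Fields/T1 (24): +30 — 270 left.
Fill Hill Ranch T1 block (50 at 20) — 220 left.
Delta Co-op T1 at 16: fill all 100 — 120 left.
Delta Co-op/T2 (14): +90 — 30 left.
Mesa Fields T2 at 10: only 30 left, fill 30.
Total = 24×30 + 20×50 + 16×100 + 14×90 + 10×30 = 4880.

4880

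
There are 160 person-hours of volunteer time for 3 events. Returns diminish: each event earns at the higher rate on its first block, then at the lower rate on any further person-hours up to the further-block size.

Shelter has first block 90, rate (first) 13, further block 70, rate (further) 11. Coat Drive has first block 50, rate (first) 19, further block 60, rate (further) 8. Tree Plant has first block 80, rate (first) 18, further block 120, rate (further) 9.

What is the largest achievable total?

2780

Order all 6 blocks by rate: Coat Drive/tier1 19 > Tree Plant/tier1 18 > Shelter/tier1 13 > Shelter/tier2 11 > Tree Plant/tier2 9 > Coat Drive/tier2 8.
Coat Drive/tier1 (19): +50 → 110 left.
Fill Tree Plant tier1 block (80 at 18) → 30 left.
Shelter/tier1: +30 of 90 at 13; pool empty.
Total = 19×50 + 18×80 + 13×30 = 2780.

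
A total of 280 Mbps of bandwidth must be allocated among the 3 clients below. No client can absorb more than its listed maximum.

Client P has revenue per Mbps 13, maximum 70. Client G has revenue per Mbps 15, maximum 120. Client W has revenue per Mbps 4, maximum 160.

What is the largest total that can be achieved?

3070

Rank by revenue per Mbps: Client G 15 > Client P 13 > Client W 4.
Client G: +120 to 120 (cap) — 160 left.
Client P takes 70 to reach its cap of 70 — 90 left.
Client W: +90 (room for 160) → 90. Pool exhausted.
Total = 13×70 + 15×120 + 4×90 = 3070.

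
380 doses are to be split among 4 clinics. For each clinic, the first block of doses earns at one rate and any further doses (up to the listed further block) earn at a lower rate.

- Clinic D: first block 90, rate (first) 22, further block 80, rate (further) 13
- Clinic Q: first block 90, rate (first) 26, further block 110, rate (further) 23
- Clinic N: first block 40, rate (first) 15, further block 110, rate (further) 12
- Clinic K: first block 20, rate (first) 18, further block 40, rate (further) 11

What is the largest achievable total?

8200

Rank every tier by rate: Clinic Q/first 26 > Clinic Q/second 23 > Clinic D/first 22 > Clinic K/first 18 > Clinic N/first 15 > Clinic D/second 13 > Clinic N/second 12 > Clinic K/second 11.
Fill Clinic Q first block (90 at 26) ; 290 left.
Clinic Q second at 23: fill all 110 ; 180 left.
Clinic D/first (22): +90 ; 90 left.
Clinic K/first (18): +20 ; 70 left.
Fill Clinic N first block (40 at 15) ; 30 left.
Clinic D/second: +30 of 80 at 13; pool empty.
Total = 26×90 + 23×110 + 22×90 + 18×20 + 15×40 + 13×30 = 8200.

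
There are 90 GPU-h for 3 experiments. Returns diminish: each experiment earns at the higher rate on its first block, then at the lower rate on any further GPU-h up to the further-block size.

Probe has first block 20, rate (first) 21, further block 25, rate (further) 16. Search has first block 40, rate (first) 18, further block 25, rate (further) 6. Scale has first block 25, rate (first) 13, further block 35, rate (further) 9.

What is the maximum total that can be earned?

Order all 6 blocks by rate: Probe/T1 21 > Search/T1 18 > Probe/T2 16 > Scale/T1 13 > Scale/T2 9 > Search/T2 6.
Probe T1 at 21: fill all 20 ; 70 left.
Search T1 at 18: fill all 40 ; 30 left.
Probe/T2 (16): +25 ; 5 left.
5 remain; put them into Scale T1 at 13.
Total = 21×20 + 18×40 + 16×25 + 13×5 = 1605.

1605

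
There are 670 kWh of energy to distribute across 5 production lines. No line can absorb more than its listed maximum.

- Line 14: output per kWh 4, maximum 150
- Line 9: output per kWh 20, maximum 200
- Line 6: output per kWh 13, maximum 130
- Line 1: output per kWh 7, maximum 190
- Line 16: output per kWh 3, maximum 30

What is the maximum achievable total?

7620

Rank by output per kWh: Line 9 20 > Line 6 13 > Line 1 7 > Line 14 4 > Line 16 3.
Give Line 9 200 to hit its cap of 200 ; 470 left.
Line 6 takes 130 to reach its cap of 130 ; 340 left.
Line 1: +190 to 190 (cap) ; 150 left.
Give Line 14 150 to hit its cap of 150 ; 0 left.
Total = 4×150 + 20×200 + 13×130 + 7×190 = 7620.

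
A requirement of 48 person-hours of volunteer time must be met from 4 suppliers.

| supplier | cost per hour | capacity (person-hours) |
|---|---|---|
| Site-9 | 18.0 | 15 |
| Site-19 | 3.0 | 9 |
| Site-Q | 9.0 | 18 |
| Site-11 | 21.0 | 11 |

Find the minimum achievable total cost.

585

Cheapest first:
Site-19 (3.0): use full 9 ; 39 person-hours to go.
Take 18 from Site-Q at 9.0 ; need 21 more.
Site-9 (18.0): use full 15 ; 6 person-hours to go.
Take 6 from Site-11 at 21.0 to finish.
Cost = 9×3.0 + 18×9.0 + 15×18.0 + 6×21.0 = 585.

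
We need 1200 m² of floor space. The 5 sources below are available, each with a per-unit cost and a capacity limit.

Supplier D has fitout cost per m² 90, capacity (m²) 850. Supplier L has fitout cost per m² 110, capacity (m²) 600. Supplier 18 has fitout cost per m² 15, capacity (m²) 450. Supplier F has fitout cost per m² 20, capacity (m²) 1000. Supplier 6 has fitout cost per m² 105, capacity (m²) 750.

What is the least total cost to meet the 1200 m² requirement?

21750

Fill from the cheapest source first.
Take 450 from Supplier 18 at 15 → need 750 more.
Supplier F at 20: take 750 of its 1000 → requirement met.
Supplier D, Supplier 6, Supplier L: unused.
Cost = 450×15 + 750×20 = 21750.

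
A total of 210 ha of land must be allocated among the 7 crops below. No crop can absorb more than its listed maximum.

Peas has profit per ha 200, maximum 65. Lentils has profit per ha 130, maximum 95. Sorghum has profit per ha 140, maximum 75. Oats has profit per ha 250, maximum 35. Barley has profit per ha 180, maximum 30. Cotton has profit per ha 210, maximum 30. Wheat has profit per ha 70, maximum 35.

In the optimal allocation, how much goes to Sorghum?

Order the crops by profit per ha: Oats 250 > Cotton 210 > Peas 200 > Barley 180 > Sorghum 140 > Lentils 130 > Wheat 70.
Oats: +35 to 35 (cap) — 175 left.
Give Cotton 30 to hit its cap of 30 — 145 left.
Give Peas 65 to hit its cap of 65 — 80 left.
Barley: +30 to 30 (cap) — 50 left.
Sorghum: +50 (room for 75) → 50. Pool exhausted.

50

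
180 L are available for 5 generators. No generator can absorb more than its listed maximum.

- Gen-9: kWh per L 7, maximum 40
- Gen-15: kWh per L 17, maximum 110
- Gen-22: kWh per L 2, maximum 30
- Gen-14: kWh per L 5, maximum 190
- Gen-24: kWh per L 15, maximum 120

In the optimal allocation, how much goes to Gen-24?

Highest kWh per L first: Gen-15 17 > Gen-24 15 > Gen-9 7 > Gen-14 5 > Gen-22 2.
Gen-15 takes 110 to reach its cap of 110 → 70 left.
Gen-24 has room for 120 but only 70 remain, so it gets 70.

70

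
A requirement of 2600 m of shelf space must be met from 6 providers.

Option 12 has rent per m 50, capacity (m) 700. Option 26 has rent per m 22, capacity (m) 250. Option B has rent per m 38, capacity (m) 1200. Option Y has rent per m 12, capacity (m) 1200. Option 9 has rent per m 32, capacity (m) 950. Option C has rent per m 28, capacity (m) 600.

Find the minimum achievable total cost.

54300

Use providers in increasing cost order.
Take 1200 from Option Y at 12 — need 1400 more.
Take 250 from Option 26 at 22 — need 1150 more.
Option C at 28: take all 600 m — 550 still needed.
Option 9 (32): take the remaining 550 — done.
Option B, Option 12: unused.
Cost = 1200×12 + 250×22 + 600×28 + 550×32 = 54300.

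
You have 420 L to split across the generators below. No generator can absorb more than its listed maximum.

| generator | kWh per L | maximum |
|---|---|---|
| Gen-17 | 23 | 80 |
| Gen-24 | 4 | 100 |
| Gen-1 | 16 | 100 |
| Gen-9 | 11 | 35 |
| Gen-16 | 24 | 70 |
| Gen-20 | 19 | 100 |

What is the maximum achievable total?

Order the generators by kWh per L: Gen-16 24 > Gen-17 23 > Gen-20 19 > Gen-1 16 > Gen-9 11 > Gen-24 4.
Give Gen-16 70 to hit its cap of 70 — 350 left.
Give Gen-17 80 to hit its cap of 80 — 270 left.
Gen-20 takes 100 to reach its cap of 100 — 170 left.
Give Gen-1 100 to hit its cap of 100 — 70 left.
Gen-9: +35 to 35 (cap) — 35 left.
Gen-24 has room for 100 but only 35 remain, so it gets 35.
Total = 23×80 + 4×35 + 16×100 + 11×35 + 24×70 + 19×100 = 7545.

7545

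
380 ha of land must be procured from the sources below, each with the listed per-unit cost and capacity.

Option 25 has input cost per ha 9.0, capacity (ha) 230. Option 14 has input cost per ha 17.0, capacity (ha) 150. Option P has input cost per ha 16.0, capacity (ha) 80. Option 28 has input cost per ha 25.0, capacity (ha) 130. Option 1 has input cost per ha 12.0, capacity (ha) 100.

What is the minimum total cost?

Cheapest first:
Option 25 (9.0): use full 230 ; 150 ha to go.
Option 1 at 12.0: take all 100 ha ; 50 still needed.
Option P (16.0): take the remaining 50 ; done.
Option 14, Option 28: unused.
Cost = 230×9.0 + 100×12.0 + 50×16.0 = 4070.

4070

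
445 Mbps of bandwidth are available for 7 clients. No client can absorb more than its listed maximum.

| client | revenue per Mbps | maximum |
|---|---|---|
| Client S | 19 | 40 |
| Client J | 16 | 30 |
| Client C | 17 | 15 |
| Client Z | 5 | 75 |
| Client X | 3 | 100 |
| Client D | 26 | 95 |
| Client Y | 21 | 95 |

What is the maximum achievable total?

6620

Rank by revenue per Mbps: Client D 26 > Client Y 21 > Client S 19 > Client C 17 > Client J 16 > Client Z 5 > Client X 3.
Client D takes 95 to reach its cap of 95 → 350 left.
Client Y: +95 to 95 (cap) → 255 left.
Give Client S 40 to hit its cap of 40 → 215 left.
Client C takes 15 to reach its cap of 15 → 200 left.
Client J: +30 to 30 (cap) → 170 left.
Give Client Z 75 to hit its cap of 75 → 95 left.
Client X: +95 (room for 100) → 95. Pool exhausted.
Total = 19×40 + 16×30 + 17×15 + 5×75 + 3×95 + 26×95 + 21×95 = 6620.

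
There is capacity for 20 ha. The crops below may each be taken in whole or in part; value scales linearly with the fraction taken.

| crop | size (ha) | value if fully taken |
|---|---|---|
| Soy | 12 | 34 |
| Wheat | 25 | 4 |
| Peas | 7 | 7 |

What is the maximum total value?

41.16

Rank by value-to-size ratio: Soy 34/12≈2.83, Peas 7/7≈1, Wheat 4/25≈0.16.
All 12 ha of Soy fit (value 34) — 8 remain.
All 7 ha of Peas fit (value 7) — 1 remain.
Only 1 ha remain; take 1/25 of Wheat for value 4×1/25 = 0.16.
Total value = 41.16.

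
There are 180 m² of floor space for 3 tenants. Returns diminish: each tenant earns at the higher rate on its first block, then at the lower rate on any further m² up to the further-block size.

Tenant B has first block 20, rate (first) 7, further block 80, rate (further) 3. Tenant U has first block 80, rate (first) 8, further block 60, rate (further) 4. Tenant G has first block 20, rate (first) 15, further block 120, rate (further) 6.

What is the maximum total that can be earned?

Order all 6 blocks by rate: Tenant G/tier1 15 > Tenant U/tier1 8 > Tenant B/tier1 7 > Tenant G/tier2 6 > Tenant U/tier2 4 > Tenant B/tier2 3.
Tenant G/tier1 (15): +20 — 160 left.
Tenant U tier1 at 8: fill all 80 — 80 left.
Fill Tenant B tier1 block (20 at 7) — 60 left.
60 remain; put them into Tenant G tier2 at 6.
Total = 15×20 + 8×80 + 7×20 + 6×60 = 1440.

1440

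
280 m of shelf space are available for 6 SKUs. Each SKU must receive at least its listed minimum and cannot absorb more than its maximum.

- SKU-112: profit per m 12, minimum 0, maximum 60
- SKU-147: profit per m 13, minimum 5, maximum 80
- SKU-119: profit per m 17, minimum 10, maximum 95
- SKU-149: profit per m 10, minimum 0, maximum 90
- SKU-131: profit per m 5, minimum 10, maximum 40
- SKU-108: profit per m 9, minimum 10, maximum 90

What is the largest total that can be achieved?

Meeting every minimum uses 0+5+10+0+10+10 = 35 m, leaving 245.
Rank by profit per m: SKU-119 17 > SKU-147 13 > SKU-112 12 > SKU-149 10 > SKU-108 9 > SKU-131 5.
SKU-119: +85 to 95 (cap) ; 160 left.
SKU-147: +75 to 80 (cap) ; 85 left.
Give SKU-112 60 more to hit its cap of 60 ; 25 left.
Only 25 left; SKU-149 takes them to reach 25.
Total = 12×60 + 13×80 + 17×95 + 10×25 + 5×10 + 9×10 = 3765.

3765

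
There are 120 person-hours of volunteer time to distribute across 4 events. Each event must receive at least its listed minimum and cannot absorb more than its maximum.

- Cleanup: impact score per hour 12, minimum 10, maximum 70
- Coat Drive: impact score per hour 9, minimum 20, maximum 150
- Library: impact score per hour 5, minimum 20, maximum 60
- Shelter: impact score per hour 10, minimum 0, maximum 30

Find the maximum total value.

Meeting every minimum uses 10+20+20+0 = 50 person-hours, leaving 70.
Order the events by impact score per hour: Cleanup 12 > Shelter 10 > Coat Drive 9 > Library 5.
Cleanup takes 60 more to reach its cap of 70 — 10 left.
Only 10 left; Shelter takes them to reach 10.
Total = 12×70 + 9×20 + 5×20 + 10×10 = 1220.

1220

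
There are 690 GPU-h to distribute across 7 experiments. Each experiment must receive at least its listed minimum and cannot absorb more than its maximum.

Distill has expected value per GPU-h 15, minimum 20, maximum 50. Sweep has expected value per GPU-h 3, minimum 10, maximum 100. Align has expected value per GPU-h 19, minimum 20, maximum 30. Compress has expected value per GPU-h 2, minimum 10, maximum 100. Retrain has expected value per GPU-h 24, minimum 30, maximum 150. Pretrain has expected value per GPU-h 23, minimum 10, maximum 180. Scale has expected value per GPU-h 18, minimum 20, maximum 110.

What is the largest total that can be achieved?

Meeting every minimum uses 20+10+20+10+30+10+20 = 120 GPU-h, leaving 570.
Highest expected value per GPU-h first: Retrain 24 > Pretrain 23 > Align 19 > Scale 18 > Distill 15 > Sweep 3 > Compress 2.
Retrain takes 120 more to reach its cap of 150 — 450 left.
Pretrain: +170 to 180 (cap) — 280 left.
Give Align 10 more to hit its cap of 30 — 270 left.
Scale takes 90 more to reach its cap of 110 — 180 left.
Distill: +30 to 50 (cap) — 150 left.
Sweep takes 90 more to reach its cap of 100 — 60 left.
Only 60 left; Compress takes them to reach 70.
Total = 15×50 + 3×100 + 19×30 + 2×70 + 24×150 + 23×180 + 18×110 = 11480.

11480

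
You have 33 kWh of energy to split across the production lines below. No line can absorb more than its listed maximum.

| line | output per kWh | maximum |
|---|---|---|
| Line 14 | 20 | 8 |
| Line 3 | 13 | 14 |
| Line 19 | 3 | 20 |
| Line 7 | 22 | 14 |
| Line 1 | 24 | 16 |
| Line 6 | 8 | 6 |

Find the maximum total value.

752

Rank by output per kWh: Line 1 24 > Line 7 22 > Line 14 20 > Line 3 13 > Line 6 8 > Line 19 3.
Line 1 takes 16 to reach its cap of 16 → 17 left.
Line 7 takes 14 to reach its cap of 14 → 3 left.
Line 14 has room for 8 but only 3 remain, so it gets 3.
Total = 20×3 + 22×14 + 24×16 = 752.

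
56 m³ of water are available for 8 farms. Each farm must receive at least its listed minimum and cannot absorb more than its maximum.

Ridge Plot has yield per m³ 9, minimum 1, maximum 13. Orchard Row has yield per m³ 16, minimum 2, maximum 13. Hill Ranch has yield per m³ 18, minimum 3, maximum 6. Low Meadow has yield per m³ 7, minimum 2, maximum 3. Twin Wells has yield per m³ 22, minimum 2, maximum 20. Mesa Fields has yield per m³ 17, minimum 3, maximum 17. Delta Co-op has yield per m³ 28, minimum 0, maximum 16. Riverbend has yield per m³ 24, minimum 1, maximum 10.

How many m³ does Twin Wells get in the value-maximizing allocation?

19

Meeting every minimum uses 1+2+3+2+2+3+0+1 = 14 m³, leaving 42.
Rank by yield per m³: Delta Co-op 28 > Riverbend 24 > Twin Wells 22 > Hill Ranch 18 > Mesa Fields 17 > Orchard Row 16 > Ridge Plot 9 > Low Meadow 7.
Delta Co-op: +16 to 16 (cap) ; 26 left.
Riverbend: +9 to 10 (cap) ; 17 left.
Twin Wells has room for 18 more but only 17 remain, so it gets 19.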